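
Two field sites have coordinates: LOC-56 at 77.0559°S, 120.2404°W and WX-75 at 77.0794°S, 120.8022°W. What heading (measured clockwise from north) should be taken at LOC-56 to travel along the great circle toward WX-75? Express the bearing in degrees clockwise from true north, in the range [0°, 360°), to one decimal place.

259.1°

Δλ = -0.5618°
y = sin Δλ · cos φ₂ = -0.002192
x = cos φ₁ sin φ₂ − sin φ₁ cos φ₂ cos Δλ = -0.000421
θ = atan2(y, x) = -100.8605° → 259.1395° (mod 360°)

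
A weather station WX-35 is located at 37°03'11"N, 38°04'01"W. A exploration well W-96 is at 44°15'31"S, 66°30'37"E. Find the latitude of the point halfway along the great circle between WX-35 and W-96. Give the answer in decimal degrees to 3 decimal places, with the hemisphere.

5.863°S

WX-35: φ = +37.05306°, λ = -38.06694°
W-96: φ = -44.25861°, λ = +66.51028°
Bx = cos φ₂ cos Δλ = -0.180256,  By = cos φ₂ sin Δλ = 0.693142
φₘ = atan2(sin φ₁ + sin φ₂, √((cos φ₁ + Bx)² + By²)) = -5.86279°
λₘ = λ₁ + atan2(By, cos φ₁ + Bx) = 10.22131°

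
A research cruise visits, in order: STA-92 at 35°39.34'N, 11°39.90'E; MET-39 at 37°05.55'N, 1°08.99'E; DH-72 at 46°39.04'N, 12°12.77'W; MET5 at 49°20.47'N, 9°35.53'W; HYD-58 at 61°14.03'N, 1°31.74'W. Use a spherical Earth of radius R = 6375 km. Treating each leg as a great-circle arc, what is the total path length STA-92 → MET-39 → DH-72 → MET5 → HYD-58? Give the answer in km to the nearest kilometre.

STA-92: φ = +35.65567°, λ = +11.66500°
MET-39: φ = +37.09250°, λ = +1.14983°
DH-72: φ = +46.65067°, λ = -12.21283°
MET5: φ = +49.34117°, λ = -9.59217°
HYD-58: φ = +61.23383°, λ = -1.52900°
STA-92→MET-39: c = 0.149798 rad, d = 954.96 km
MET-39→DH-72: c = 0.240187 rad, d = 1531.19 km
DH-72→MET5: c = 0.056045 rad, d = 357.29 km
MET5→HYD-58: c = 0.222106 rad, d = 1415.93 km
Total = 954.96 + 1531.19 + 357.29 + 1415.93 = 4259.36 km

4259 km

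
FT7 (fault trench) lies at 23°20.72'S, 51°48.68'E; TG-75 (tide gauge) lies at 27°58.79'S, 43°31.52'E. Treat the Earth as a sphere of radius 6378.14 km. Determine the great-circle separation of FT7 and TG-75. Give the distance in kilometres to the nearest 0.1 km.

978.0 km

FT7: φ = -23.34533°, λ = +51.81133°
TG-75: φ = -27.97983°, λ = +43.52533°
Δφ = -4.6345°,  Δλ = -8.2860°
a = sin²(Δφ/2) + cos φ₁ cos φ₂ sin²(Δλ/2) = 0.005867
c = 2·arcsin(√a) = 0.153341 rad = 8.7858°
d = R·c = 6378.14 × 0.153341 = 978.0 km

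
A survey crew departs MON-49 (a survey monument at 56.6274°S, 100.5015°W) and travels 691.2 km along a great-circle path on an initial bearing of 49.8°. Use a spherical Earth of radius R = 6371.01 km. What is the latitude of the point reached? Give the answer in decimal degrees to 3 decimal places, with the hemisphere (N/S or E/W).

52.350°S

δ = d/R = 691.2/6371.01 = 0.108491 rad
φ₂ = arcsin(sin φ₁ cos δ + cos φ₁ sin δ cos θ)
   = arcsin(-0.83511·0.99412 + 0.55008·0.10828·0.64546) = -52.34994°
λ₂ = λ₁ + atan2(sin θ sin δ cos φ₁, cos δ − sin φ₁ sin φ₂) = -92.72018°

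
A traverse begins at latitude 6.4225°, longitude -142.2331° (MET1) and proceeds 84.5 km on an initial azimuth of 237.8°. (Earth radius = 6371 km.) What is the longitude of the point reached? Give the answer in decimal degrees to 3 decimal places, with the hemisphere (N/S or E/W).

142.880°W

δ = d/R = 84.5/6371 = 0.013263 rad
φ₂ = arcsin(sin φ₁ cos δ + cos φ₁ sin δ cos θ)
   = arcsin(0.11186·0.99991 + 0.99372·0.01326·-0.53288) = 6.01716°
λ₂ = λ₁ + atan2(sin θ sin δ cos φ₁, cos δ − sin φ₁ sin φ₂) = -142.87970°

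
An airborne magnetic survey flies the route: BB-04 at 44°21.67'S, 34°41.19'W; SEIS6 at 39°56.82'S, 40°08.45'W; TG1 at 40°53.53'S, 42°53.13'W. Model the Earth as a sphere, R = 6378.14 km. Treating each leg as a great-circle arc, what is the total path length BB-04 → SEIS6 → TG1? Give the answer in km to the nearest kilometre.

BB-04: φ = -44.36117°, λ = -34.68650°
SEIS6: φ = -39.94700°, λ = -40.14083°
TG1: φ = -40.89217°, λ = -42.88550°
BB-04→SEIS6: c = 0.104431 rad, d = 666.07 km
SEIS6→TG1: c = 0.040025 rad, d = 255.28 km
Total = 666.07 + 255.28 = 921.36 km

921 km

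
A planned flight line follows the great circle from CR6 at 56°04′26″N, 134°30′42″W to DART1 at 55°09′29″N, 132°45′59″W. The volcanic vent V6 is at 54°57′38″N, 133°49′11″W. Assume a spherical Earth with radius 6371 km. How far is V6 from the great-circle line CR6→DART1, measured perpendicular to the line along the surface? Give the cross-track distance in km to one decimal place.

61.9 km

CR6: φ = +56.07389°, λ = -134.51167°
DART1: φ = +55.15806°, λ = -132.76639°
V6: φ = +54.96056°, λ = -133.81972°
δ₁₃ = central angle CR6→V6 = 0.020599 rad  (haversine)
θ₁₃ = bearing CR6→V6 = 160.329°,  θ₁₂ = bearing CR6→DART1 = 132.175°
dₓₜ = R·arcsin(sin δ₁₃ · sin(θ₁₃ − θ₁₂)) = 6371·arcsin(0.02060·sin(28.153°)) = 61.918 km
|dₓₜ| = 61.918 km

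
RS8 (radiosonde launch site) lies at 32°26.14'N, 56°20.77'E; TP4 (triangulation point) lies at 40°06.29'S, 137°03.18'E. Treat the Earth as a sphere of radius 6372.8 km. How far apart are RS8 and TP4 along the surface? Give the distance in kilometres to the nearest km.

RS8: φ = +32.43567°, λ = +56.34617°
TP4: φ = -40.10483°, λ = +137.05300°
Δφ = -72.5405°,  Δλ = 80.7068°
a = sin²(Δφ/2) + cos φ₁ cos φ₂ sin²(Δλ/2) = 0.620633
c = 2·arcsin(√a) = 1.814466 rad = 103.9612°
d = R·c = 6372.8 × 1.814466 = 11563.2 km

11563 km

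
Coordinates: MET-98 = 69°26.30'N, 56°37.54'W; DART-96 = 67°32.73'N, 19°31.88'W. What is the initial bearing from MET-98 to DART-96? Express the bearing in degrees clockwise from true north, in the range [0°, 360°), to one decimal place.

MET-98: φ = +69.43833°, λ = -56.62567°
DART-96: φ = +67.54550°, λ = -19.53133°
Δλ = 37.0943°
y = sin Δλ · cos φ₂ = 0.230365
x = cos φ₁ sin φ₂ − sin φ₁ cos φ₂ cos Δλ = 0.039336
θ = atan2(y, x) = 80.3099° → 80.3099° (mod 360°)

80.3°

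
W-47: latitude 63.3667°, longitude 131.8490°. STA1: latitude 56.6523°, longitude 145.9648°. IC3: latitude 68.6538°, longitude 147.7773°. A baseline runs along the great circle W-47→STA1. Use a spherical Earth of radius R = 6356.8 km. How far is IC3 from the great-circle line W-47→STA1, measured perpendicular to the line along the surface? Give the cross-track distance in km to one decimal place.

917.1 km

δ₁₃ = central angle W-47→IC3 = 0.145176 rad  (haversine)
θ₁₃ = bearing W-47→IC3 = 43.671°,  θ₁₂ = bearing W-47→STA1 = 127.287°
dₓₜ = R·arcsin(sin δ₁₃ · sin(θ₁₃ − θ₁₂)) = 6356.8·arcsin(0.14467·sin(-83.616°)) = -917.088 km
|dₓₜ| = 917.088 km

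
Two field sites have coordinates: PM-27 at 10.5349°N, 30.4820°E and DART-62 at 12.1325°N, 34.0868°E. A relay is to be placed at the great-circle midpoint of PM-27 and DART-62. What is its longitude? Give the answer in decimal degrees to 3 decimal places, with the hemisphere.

32.279°E

Bx = cos φ₂ cos Δλ = 0.975730,  By = cos φ₂ sin Δλ = 0.061470
φₘ = atan2(sin φ₁ + sin φ₂, √((cos φ₁ + Bx)² + By²)) = 11.33916°
λₘ = λ₁ + atan2(By, cos φ₁ + Bx) = 32.27936°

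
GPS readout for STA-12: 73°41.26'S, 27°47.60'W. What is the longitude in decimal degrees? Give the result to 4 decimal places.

27.7933°W

27° + 47.60′/60 = 27 + 0.79333 = 27.7933°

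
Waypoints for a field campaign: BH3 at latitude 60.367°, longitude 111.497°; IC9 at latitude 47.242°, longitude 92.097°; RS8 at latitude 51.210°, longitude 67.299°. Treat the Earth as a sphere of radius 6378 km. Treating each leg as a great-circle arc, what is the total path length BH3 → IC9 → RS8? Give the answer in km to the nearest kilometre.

BH3→IC9: c = 0.301749 rad, d = 1924.56 km
IC9→RS8: c = 0.289503 rad, d = 1846.45 km
Total = 1924.56 + 1846.45 = 3771.01 km

3771 km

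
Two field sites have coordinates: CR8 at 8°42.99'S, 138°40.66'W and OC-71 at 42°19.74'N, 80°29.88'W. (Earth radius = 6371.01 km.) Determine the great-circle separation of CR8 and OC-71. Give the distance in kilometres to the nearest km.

8178 km

CR8: φ = -8.71650°, λ = -138.67767°
OC-71: φ = +42.32900°, λ = -80.49800°
Δφ = 51.0455°,  Δλ = 58.1797°
a = sin²(Δφ/2) + cos φ₁ cos φ₂ sin²(Δλ/2) = 0.358377
c = 2·arcsin(√a) = 1.283620 rad = 73.5460°
d = R·c = 6371.01 × 1.283620 = 8178.0 km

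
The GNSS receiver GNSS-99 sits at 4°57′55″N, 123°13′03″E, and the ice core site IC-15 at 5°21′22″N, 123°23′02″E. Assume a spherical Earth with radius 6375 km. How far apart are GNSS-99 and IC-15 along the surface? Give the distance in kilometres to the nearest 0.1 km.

47.2 km

GNSS-99: φ = +4.96528°, λ = +123.21750°
IC-15: φ = +5.35611°, λ = +123.38389°
Δφ = 0.3908°,  Δλ = 0.1664°
a = sin²(Δφ/2) + cos φ₁ cos φ₂ sin²(Δλ/2) = 0.000014
c = 2·arcsin(√a) = 0.007409 rad = 0.4245°
d = R·c = 6375 × 0.007409 = 47.2 km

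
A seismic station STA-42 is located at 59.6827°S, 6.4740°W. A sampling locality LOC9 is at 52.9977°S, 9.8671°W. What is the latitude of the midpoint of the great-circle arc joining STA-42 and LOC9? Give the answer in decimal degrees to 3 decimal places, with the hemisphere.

56.352°S

Bx = cos φ₂ cos Δλ = 0.600792,  By = cos φ₂ sin Δλ = -0.035621
φₘ = atan2(sin φ₁ + sin φ₂, √((cos φ₁ + Bx)² + By²)) = -56.35170°
λₘ = λ₁ + atan2(By, cos φ₁ + Bx) = -8.31939°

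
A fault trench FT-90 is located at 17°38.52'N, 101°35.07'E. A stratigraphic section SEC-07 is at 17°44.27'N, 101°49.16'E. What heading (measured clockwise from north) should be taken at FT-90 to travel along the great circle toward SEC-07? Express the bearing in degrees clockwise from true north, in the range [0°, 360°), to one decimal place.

66.8°

FT-90: φ = +17.64200°, λ = +101.58450°
SEC-07: φ = +17.73783°, λ = +101.81933°
Δλ = 0.2348°
y = sin Δλ · cos φ₂ = 0.003904
x = cos φ₁ sin φ₂ − sin φ₁ cos φ₂ cos Δλ = 0.001675
θ = atan2(y, x) = 66.7767° → 66.7767° (mod 360°)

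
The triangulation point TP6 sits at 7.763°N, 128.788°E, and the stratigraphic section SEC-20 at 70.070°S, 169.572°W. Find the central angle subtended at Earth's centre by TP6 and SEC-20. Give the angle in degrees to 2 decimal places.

88.08°

Δφ = -77.8330°,  Δλ = 61.6400°
a = sin²(Δφ/2) + cos φ₁ cos φ₂ sin²(Δλ/2) = 0.483276
c = 2·arcsin(√a) = 1.537343 rad = 88.0832°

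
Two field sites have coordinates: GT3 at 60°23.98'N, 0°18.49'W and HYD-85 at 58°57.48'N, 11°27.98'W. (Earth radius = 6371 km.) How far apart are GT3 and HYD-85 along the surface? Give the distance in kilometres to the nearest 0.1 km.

GT3: φ = +60.39967°, λ = -0.30817°
HYD-85: φ = +58.95800°, λ = -11.46633°
Δφ = -1.4417°,  Δλ = -11.1582°
a = sin²(Δφ/2) + cos φ₁ cos φ₂ sin²(Δλ/2) = 0.002566
c = 2·arcsin(√a) = 0.101349 rad = 5.8069°
d = R·c = 6371 × 0.101349 = 645.7 km

645.7 km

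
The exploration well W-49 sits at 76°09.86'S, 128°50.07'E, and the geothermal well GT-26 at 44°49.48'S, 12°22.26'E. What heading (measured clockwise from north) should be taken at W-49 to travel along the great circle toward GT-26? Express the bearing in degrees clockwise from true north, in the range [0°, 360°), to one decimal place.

233.2°

W-49: φ = -76.16433°, λ = +128.83450°
GT-26: φ = -44.82467°, λ = +12.37100°
Δλ = -116.4635°
y = sin Δλ · cos φ₂ = -0.634949
x = cos φ₁ sin φ₂ − sin φ₁ cos φ₂ cos Δλ = -0.475476
θ = atan2(y, x) = -126.8274° → 233.1726° (mod 360°)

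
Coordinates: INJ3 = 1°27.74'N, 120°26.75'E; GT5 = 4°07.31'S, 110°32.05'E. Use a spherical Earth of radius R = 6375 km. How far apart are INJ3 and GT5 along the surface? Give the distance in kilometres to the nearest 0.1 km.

INJ3: φ = +1.46233°, λ = +120.44583°
GT5: φ = -4.12183°, λ = +110.53417°
Δφ = -5.5842°,  Δλ = -9.9117°
a = sin²(Δφ/2) + cos φ₁ cos φ₂ sin²(Δλ/2) = 0.009814
c = 2·arcsin(√a) = 0.198456 rad = 11.3707°
d = R·c = 6375 × 0.198456 = 1265.2 km

1265.2 km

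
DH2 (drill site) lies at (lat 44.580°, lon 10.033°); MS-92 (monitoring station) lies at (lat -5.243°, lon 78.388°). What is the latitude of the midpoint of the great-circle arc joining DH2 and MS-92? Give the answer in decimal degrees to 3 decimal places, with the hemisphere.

Bx = cos φ₂ cos Δλ = 0.367311,  By = cos φ₂ sin Δλ = 0.925598
φₘ = atan2(sin φ₁ + sin φ₂, √((cos φ₁ + Bx)² + By²)) = 23.23513°
λₘ = λ₁ + atan2(By, cos φ₁ + Bx) = 50.64169°

23.235°N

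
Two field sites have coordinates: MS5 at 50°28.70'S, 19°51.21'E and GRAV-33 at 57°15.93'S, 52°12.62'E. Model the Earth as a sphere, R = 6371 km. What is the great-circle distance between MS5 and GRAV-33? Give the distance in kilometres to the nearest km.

2226 km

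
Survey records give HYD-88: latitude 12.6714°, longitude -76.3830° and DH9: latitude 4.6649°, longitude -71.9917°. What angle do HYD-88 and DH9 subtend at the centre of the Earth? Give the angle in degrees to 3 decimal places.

9.106°

Δφ = -8.0065°,  Δλ = 4.3913°
a = sin²(Δφ/2) + cos φ₁ cos φ₂ sin²(Δλ/2) = 0.006301
c = 2·arcsin(√a) = 0.158927 rad = 9.1059°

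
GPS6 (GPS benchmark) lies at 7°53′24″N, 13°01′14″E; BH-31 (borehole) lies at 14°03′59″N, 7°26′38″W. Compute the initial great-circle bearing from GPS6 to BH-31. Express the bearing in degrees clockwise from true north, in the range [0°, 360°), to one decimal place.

288.9°

GPS6: φ = +7.89000°, λ = +13.02056°
BH-31: φ = +14.06639°, λ = -7.44389°
Δλ = -20.4644°
y = sin Δλ · cos φ₂ = -0.339142
x = cos φ₁ sin φ₂ − sin φ₁ cos φ₂ cos Δλ = 0.115993
θ = atan2(y, x) = -71.1183° → 288.8817° (mod 360°)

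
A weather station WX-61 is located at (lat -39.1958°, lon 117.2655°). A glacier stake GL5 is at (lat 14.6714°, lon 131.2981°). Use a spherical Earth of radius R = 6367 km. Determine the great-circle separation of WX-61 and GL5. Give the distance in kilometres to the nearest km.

6161 km

Δφ = 53.8672°,  Δλ = 14.0326°
a = sin²(Δφ/2) + cos φ₁ cos φ₂ sin²(Δλ/2) = 0.216357
c = 2·arcsin(√a) = 0.967590 rad = 55.4388°
d = R·c = 6367 × 0.967590 = 6160.6 km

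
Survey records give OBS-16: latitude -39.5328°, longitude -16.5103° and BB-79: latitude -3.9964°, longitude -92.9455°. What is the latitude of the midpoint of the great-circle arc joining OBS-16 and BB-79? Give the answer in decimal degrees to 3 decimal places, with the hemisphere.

26.822°S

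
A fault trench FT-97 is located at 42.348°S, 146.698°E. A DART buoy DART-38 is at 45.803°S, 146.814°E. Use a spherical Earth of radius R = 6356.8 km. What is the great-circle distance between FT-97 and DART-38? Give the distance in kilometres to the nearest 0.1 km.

Δφ = -3.4550°,  Δλ = 0.1160°
a = sin²(Δφ/2) + cos φ₁ cos φ₂ sin²(Δλ/2) = 0.000909
c = 2·arcsin(√a) = 0.060319 rad = 3.4560°
d = R·c = 6356.8 × 0.060319 = 383.4 km

383.4 km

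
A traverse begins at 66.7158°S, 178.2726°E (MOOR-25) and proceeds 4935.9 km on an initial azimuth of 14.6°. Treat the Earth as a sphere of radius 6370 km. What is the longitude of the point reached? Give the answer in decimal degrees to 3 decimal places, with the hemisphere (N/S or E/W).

δ = d/R = 4935.9/6370 = 0.774867 rad
φ₂ = arcsin(sin φ₁ cos δ + cos φ₁ sin δ cos θ)
   = arcsin(-0.91856·0.71451 + 0.39529·0.69962·0.96771) = -22.87342°
λ₂ = λ₁ + atan2(sin θ sin δ cos φ₁, cos δ − sin φ₁ sin φ₂) = -170.69268°

170.693°W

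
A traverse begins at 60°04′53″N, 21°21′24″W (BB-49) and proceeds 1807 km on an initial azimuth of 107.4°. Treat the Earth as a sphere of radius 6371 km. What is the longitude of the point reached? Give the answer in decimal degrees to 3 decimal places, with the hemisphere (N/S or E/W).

4.485°E

BB-49: φ = +60.08139°, λ = -21.35667°
δ = d/R = 1807/6371 = 0.283629 rad
φ₂ = arcsin(sin φ₁ cos δ + cos φ₁ sin δ cos θ)
   = arcsin(0.86673·0.96005 + 0.49877·0.27984·-0.29904) = 52.21977°
λ₂ = λ₁ + atan2(sin θ sin δ cos φ₁, cos δ − sin φ₁ sin φ₂) = 4.48473°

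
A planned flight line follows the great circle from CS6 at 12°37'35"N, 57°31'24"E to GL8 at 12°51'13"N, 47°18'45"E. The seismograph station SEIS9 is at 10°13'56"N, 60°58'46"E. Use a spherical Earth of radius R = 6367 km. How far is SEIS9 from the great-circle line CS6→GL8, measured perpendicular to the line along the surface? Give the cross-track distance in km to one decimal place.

247.3 km

CS6: φ = +12.62639°, λ = +57.52333°
GL8: φ = +12.85361°, λ = +47.31250°
SEIS9: φ = +10.23222°, λ = +60.97944°
δ₁₃ = central angle CS6→SEIS9 = 0.072396 rad  (haversine)
θ₁₃ = bearing CS6→SEIS9 = 124.898°,  θ₁₂ = bearing CS6→GL8 = 272.432°
dₓₜ = R·arcsin(sin δ₁₃ · sin(θ₁₃ − θ₁₂)) = 6367·arcsin(0.07233·sin(-147.534°)) = -247.279 km
|dₓₜ| = 247.279 km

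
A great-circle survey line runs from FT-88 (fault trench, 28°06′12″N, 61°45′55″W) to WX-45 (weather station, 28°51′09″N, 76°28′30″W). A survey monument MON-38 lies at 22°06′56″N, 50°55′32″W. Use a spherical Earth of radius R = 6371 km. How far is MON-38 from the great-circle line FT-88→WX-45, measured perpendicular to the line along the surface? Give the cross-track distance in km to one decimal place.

479.3 km

FT-88: φ = +28.10333°, λ = -61.76528°
WX-45: φ = +28.85250°, λ = -76.47500°
MON-38: φ = +22.11556°, λ = -50.92556°
δ₁₃ = central angle FT-88→MON-38 = 0.200521 rad  (haversine)
θ₁₃ = bearing FT-88→MON-38 = 118.989°,  θ₁₂ = bearing FT-88→WX-45 = 276.820°
dₓₜ = R·arcsin(sin δ₁₃ · sin(θ₁₃ − θ₁₂)) = 6371·arcsin(0.19918·sin(-157.831°)) = -479.282 km
|dₓₜ| = 479.282 km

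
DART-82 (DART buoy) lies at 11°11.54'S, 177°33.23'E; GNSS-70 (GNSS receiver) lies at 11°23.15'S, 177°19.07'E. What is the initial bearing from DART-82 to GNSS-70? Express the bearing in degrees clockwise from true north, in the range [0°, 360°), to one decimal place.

DART-82: φ = -11.19233°, λ = +177.55383°
GNSS-70: φ = -11.38583°, λ = +177.31783°
Δλ = -0.2360°
y = sin Δλ · cos φ₂ = -0.004038
x = cos φ₁ sin φ₂ − sin φ₁ cos φ₂ cos Δλ = -0.003379
θ = atan2(y, x) = -129.9218° → 230.0782° (mod 360°)

230.1°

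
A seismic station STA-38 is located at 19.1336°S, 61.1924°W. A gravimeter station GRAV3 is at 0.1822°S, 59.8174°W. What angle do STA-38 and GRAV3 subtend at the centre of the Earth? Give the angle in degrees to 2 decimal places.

19.00°

Δφ = 18.9514°,  Δλ = 1.3750°
a = sin²(Δφ/2) + cos φ₁ cos φ₂ sin²(Δλ/2) = 0.027239
c = 2·arcsin(√a) = 0.331601 rad = 18.9993°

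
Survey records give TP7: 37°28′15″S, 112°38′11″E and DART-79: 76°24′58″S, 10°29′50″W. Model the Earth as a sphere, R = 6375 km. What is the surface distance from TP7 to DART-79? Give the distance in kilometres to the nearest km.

TP7: φ = -37.47083°, λ = +112.63639°
DART-79: φ = -76.41611°, λ = -10.49722°
Δφ = -38.9453°,  Δλ = -123.1336°
a = sin²(Δφ/2) + cos φ₁ cos φ₂ sin²(Δλ/2) = 0.255274
c = 2·arcsin(√a) = 1.059336 rad = 60.6955°
d = R·c = 6375 × 1.059336 = 6753.3 km

6753 km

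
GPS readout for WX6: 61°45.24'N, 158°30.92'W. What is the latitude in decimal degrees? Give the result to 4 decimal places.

61.7540°N

61° + 45.24′/60 = 61 + 0.75400 = 61.7540°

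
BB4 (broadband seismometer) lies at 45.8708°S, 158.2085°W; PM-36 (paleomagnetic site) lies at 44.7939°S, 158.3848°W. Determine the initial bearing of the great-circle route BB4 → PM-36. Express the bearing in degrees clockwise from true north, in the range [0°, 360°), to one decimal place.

Δλ = -0.1763°
y = sin Δλ · cos φ₂ = -0.002184
x = cos φ₁ sin φ₂ − sin φ₁ cos φ₂ cos Δλ = 0.018792
θ = atan2(y, x) = -6.6279° → 353.3721° (mod 360°)

353.4°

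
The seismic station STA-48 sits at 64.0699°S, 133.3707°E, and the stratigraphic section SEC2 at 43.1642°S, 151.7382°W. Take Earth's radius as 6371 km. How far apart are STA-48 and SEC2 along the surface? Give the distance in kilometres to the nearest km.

5082 km

Δφ = 20.9057°,  Δλ = 74.8911°
a = sin²(Δφ/2) + cos φ₁ cos φ₂ sin²(Δλ/2) = 0.150821
c = 2·arcsin(√a) = 0.797696 rad = 45.7046°
d = R·c = 6371 × 0.797696 = 5082.1 km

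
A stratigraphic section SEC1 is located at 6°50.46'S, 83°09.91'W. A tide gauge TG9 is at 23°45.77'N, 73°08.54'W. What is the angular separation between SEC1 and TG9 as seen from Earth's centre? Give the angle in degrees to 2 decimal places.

SEC1: φ = -6.84100°, λ = -83.16517°
TG9: φ = +23.76283°, λ = -73.14233°
Δφ = 30.6038°,  Δλ = 10.0228°
a = sin²(Δφ/2) + cos φ₁ cos φ₂ sin²(Δλ/2) = 0.076580
c = 2·arcsin(√a) = 0.560781 rad = 32.1304°

32.13°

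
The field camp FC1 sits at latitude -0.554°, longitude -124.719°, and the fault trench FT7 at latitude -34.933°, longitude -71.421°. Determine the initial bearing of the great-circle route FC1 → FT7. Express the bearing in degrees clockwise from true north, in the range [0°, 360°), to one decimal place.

Δλ = 53.2980°
y = sin Δλ · cos φ₂ = 0.657296
x = cos φ₁ sin φ₂ − sin φ₁ cos φ₂ cos Δλ = -0.567854
θ = atan2(y, x) = 130.8245° → 130.8245° (mod 360°)

130.8°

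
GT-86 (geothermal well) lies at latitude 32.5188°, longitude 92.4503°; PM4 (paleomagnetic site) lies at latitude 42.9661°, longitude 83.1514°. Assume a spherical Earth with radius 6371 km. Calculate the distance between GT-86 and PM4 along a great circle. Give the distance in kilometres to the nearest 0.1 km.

1418.6 km

Δφ = 10.4473°,  Δλ = -9.2989°
a = sin²(Δφ/2) + cos φ₁ cos φ₂ sin²(Δλ/2) = 0.012343
c = 2·arcsin(√a) = 0.222659 rad = 12.7574°
d = R·c = 6371 × 0.222659 = 1418.6 km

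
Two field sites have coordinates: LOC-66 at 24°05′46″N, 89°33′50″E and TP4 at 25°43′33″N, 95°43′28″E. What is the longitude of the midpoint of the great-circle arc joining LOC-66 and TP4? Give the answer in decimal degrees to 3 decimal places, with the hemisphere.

LOC-66: φ = +24.09611°, λ = +89.56389°
TP4: φ = +25.72583°, λ = +95.72444°
Bx = cos φ₂ cos Δλ = 0.895679,  By = cos φ₂ sin Δλ = 0.096678
φₘ = atan2(sin φ₁ + sin φ₂, √((cos φ₁ + Bx)² + By²)) = 24.94263°
λₘ = λ₁ + atan2(By, cos φ₁ + Bx) = 92.62380°

92.624°E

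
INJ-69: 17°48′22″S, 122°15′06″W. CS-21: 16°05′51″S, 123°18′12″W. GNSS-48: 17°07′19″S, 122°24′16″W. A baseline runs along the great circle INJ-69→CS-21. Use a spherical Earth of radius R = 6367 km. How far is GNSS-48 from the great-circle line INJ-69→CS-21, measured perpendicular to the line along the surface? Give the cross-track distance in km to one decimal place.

24.8 km

INJ-69: φ = -17.80611°, λ = -122.25167°
CS-21: φ = -16.09750°, λ = -123.30333°
GNSS-48: φ = -17.12194°, λ = -122.40444°
δ₁₃ = central angle INJ-69→GNSS-48 = 0.012209 rad  (haversine)
θ₁₃ = bearing INJ-69→GNSS-48 = 347.952°,  θ₁₂ = bearing INJ-69→CS-21 = 329.357°
dₓₜ = R·arcsin(sin δ₁₃ · sin(θ₁₃ − θ₁₂)) = 6367·arcsin(0.01221·sin(18.595°)) = 24.787 km
|dₓₜ| = 24.787 km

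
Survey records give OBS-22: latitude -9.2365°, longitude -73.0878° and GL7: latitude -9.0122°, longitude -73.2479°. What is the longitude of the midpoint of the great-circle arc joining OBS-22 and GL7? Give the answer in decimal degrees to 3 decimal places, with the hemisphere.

Bx = cos φ₂ cos Δλ = 0.987651,  By = cos φ₂ sin Δλ = -0.002760
φₘ = atan2(sin φ₁ + sin φ₂, √((cos φ₁ + Bx)² + By²)) = -9.12436°
λₘ = λ₁ + atan2(By, cos φ₁ + Bx) = -73.16788°

73.168°W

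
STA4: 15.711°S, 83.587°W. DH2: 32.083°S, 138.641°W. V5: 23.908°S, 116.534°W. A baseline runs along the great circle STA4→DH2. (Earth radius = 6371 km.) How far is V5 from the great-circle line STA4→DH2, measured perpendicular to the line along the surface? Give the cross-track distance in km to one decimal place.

δ₁₃ = central angle STA4→V5 = 0.558124 rad  (haversine)
θ₁₃ = bearing STA4→V5 = 249.855°,  θ₁₂ = bearing STA4→DH2 = 241.322°
dₓₜ = R·arcsin(sin δ₁₃ · sin(θ₁₃ − θ₁₂)) = 6371·arcsin(0.52960·sin(8.533°)) = 501.162 km
|dₓₜ| = 501.162 km

501.2 km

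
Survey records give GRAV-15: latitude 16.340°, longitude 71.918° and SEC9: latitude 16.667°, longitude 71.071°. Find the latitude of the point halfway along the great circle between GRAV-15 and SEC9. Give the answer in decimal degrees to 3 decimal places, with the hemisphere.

Bx = cos φ₂ cos Δλ = 0.957883,  By = cos φ₂ sin Δλ = -0.014161
φₘ = atan2(sin φ₁ + sin φ₂, √((cos φ₁ + Bx)² + By²)) = 16.50393°
λₘ = λ₁ + atan2(By, cos φ₁ + Bx) = 71.49486°

16.504°N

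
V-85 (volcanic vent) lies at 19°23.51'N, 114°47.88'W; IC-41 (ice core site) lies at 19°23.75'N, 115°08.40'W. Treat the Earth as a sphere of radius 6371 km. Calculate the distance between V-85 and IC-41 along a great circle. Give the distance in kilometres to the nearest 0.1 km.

35.9 km

V-85: φ = +19.39183°, λ = -114.79800°
IC-41: φ = +19.39583°, λ = -115.14000°
Δφ = 0.0040°,  Δλ = -0.3420°
a = sin²(Δφ/2) + cos φ₁ cos φ₂ sin²(Δλ/2) = 0.000008
c = 2·arcsin(√a) = 0.005631 rad = 0.3226°
d = R·c = 6371 × 0.005631 = 35.9 km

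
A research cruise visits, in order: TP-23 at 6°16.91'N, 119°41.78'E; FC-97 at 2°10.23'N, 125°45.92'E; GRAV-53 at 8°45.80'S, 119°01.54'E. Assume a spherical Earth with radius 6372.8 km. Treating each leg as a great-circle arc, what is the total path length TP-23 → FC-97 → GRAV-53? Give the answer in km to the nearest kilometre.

TP-23: φ = +6.28183°, λ = +119.69633°
FC-97: φ = +2.17050°, λ = +125.76533°
GRAV-53: φ = -8.76333°, λ = +119.02567°
TP-23→FC-97: c = 0.127683 rad, d = 813.70 km
FC-97→GRAV-53: c = 0.223976 rad, d = 1427.35 km
Total = 813.70 + 1427.35 = 2241.05 km

2241 km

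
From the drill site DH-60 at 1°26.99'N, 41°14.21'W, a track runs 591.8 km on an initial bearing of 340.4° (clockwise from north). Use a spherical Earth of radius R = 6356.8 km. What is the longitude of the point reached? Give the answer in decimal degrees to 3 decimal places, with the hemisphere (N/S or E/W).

43.035°W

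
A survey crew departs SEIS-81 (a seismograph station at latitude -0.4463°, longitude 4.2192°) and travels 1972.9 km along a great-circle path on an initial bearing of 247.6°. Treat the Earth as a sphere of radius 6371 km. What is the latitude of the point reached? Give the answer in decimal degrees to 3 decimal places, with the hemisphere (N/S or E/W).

δ = d/R = 1972.9/6371 = 0.309669 rad
φ₂ = arcsin(sin φ₁ cos δ + cos φ₁ sin δ cos θ)
   = arcsin(-0.00779·0.95243 + 0.99997·0.30474·-0.38107) = -7.09668°
λ₂ = λ₁ + atan2(sin θ sin δ cos φ₁, cos δ − sin φ₁ sin φ₂) = -12.27536°

7.097°S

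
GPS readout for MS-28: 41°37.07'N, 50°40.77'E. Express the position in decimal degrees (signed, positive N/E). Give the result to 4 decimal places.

lat: 41.6178° N → +41.6178°
lon: 50.6795° E → +50.6795°

+41.6178°, +50.6795°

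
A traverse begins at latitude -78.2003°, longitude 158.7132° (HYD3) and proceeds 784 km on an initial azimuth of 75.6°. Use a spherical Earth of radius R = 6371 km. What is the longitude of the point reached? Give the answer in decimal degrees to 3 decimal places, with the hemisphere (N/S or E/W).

174.236°W

δ = d/R = 784/6371 = 0.123058 rad
φ₂ = arcsin(sin φ₁ cos δ + cos φ₁ sin δ cos θ)
   = arcsin(-0.97887·0.99244 + 0.20449·0.12275·0.24869) = -74.84540°
λ₂ = λ₁ + atan2(sin θ sin δ cos φ₁, cos δ − sin φ₁ sin φ₂) = -174.23595°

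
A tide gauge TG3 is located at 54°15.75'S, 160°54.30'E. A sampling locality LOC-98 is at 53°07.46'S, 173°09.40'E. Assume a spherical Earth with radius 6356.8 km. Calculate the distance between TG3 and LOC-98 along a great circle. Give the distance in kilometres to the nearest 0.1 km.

TG3: φ = -54.26250°, λ = +160.90500°
LOC-98: φ = -53.12433°, λ = +173.15667°
Δφ = 1.1382°,  Δλ = 12.2517°
a = sin²(Δφ/2) + cos φ₁ cos φ₂ sin²(Δλ/2) = 0.004090
c = 2·arcsin(√a) = 0.127992 rad = 7.3334°
d = R·c = 6356.8 × 0.127992 = 813.6 km

813.6 km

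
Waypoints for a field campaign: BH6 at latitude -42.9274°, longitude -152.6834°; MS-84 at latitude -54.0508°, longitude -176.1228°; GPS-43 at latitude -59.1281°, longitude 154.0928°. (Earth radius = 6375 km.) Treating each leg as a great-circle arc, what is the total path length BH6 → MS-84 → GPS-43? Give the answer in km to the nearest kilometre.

BH6→MS-84: c = 0.330924 rad, d = 2109.64 km
MS-84→GPS-43: c = 0.296780 rad, d = 1891.97 km
Total = 2109.64 + 1891.97 = 4001.62 km

4002 km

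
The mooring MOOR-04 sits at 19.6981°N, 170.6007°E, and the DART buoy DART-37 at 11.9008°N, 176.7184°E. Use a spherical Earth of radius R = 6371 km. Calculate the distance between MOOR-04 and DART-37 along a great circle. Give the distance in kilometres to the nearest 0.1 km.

Δφ = -7.7973°,  Δλ = 6.1177°
a = sin²(Δφ/2) + cos φ₁ cos φ₂ sin²(Δλ/2) = 0.007246
c = 2·arcsin(√a) = 0.170454 rad = 9.7663°
d = R·c = 6371 × 0.170454 = 1086.0 km

1086.0 km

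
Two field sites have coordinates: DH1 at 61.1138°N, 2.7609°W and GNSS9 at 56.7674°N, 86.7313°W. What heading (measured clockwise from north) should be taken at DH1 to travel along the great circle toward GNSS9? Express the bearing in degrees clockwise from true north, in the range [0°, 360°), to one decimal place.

303.0°

Δλ = -83.9704°
y = sin Δλ · cos φ₂ = -0.545007
x = cos φ₁ sin φ₂ − sin φ₁ cos φ₂ cos Δλ = 0.353662
θ = atan2(y, x) = -57.0200° → 302.9800° (mod 360°)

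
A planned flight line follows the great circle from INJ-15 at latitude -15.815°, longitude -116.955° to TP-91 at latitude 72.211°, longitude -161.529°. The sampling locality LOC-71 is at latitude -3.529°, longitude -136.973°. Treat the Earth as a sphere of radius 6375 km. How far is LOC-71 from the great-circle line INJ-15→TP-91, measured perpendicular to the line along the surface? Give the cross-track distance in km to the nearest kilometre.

δ₁₃ = central angle INJ-15→LOC-71 = 0.405057 rad  (haversine)
θ₁₃ = bearing INJ-15→LOC-71 = 299.886°,  θ₁₂ = bearing INJ-15→TP-91 = 347.603°
dₓₜ = R·arcsin(sin δ₁₃ · sin(θ₁₃ − θ₁₂)) = 6375·arcsin(0.39407·sin(-47.717°)) = -1885.983 km
|dₓₜ| = 1885.983 km

1886 km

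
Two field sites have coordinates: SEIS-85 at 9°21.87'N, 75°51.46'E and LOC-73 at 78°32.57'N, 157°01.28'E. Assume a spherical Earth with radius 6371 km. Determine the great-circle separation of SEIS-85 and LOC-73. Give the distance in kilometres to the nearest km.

SEIS-85: φ = +9.36450°, λ = +75.85767°
LOC-73: φ = +78.54283°, λ = +157.02133°
Δφ = 69.1783°,  Δλ = 81.1637°
a = sin²(Δφ/2) + cos φ₁ cos φ₂ sin²(Δλ/2) = 0.405211
c = 2·arcsin(√a) = 1.380063 rad = 79.0718°
d = R·c = 6371 × 1.380063 = 8792.4 km

8792 km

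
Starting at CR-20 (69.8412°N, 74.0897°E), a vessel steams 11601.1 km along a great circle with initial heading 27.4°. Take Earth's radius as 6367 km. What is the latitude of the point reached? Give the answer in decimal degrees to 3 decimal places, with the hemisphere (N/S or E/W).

δ = d/R = 11601.1/6367 = 1.822067 rad
φ₂ = arcsin(sin φ₁ cos δ + cos φ₁ sin δ cos θ)
   = arcsin(0.93874·-0.24863 + 0.34462·0.96860·0.88782) = 3.60916°
λ₂ = λ₁ + atan2(sin θ sin δ cos φ₁, cos δ − sin φ₁ sin φ₂) = -132.43823°

3.609°N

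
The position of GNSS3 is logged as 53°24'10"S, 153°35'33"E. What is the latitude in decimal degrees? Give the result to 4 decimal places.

53.4028°S

53° + 24′/60 + 10″/3600 = 53 + 0.40000 + 0.00278 = 53.4028°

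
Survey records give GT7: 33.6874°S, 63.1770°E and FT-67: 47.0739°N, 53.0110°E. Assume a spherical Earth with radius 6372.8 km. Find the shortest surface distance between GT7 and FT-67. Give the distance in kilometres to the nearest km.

9040 km

Δφ = 80.7613°,  Δλ = -10.1660°
a = sin²(Δφ/2) + cos φ₁ cos φ₂ sin²(Δλ/2) = 0.424174
c = 2·arcsin(√a) = 1.418558 rad = 81.2774°
d = R·c = 6372.8 × 1.418558 = 9040.2 km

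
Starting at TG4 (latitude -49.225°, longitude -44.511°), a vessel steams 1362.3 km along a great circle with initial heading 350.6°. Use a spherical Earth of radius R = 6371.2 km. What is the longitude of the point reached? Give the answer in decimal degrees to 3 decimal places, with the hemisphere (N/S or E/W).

δ = d/R = 1362.3/6371.2 = 0.213822 rad
φ₂ = arcsin(sin φ₁ cos δ + cos φ₁ sin δ cos θ)
   = arcsin(-0.75728·0.97723 + 0.65309·0.21220·0.98657) = -37.10750°
λ₂ = λ₁ + atan2(sin θ sin δ cos φ₁, cos δ − sin φ₁ sin φ₂) = -47.00168°

47.002°W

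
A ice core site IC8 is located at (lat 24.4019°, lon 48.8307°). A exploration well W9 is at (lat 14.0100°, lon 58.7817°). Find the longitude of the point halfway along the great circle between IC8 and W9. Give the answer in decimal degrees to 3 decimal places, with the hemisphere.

Bx = cos φ₂ cos Δλ = 0.955657,  By = cos φ₂ sin Δλ = 0.167666
φₘ = atan2(sin φ₁ + sin φ₂, √((cos φ₁ + Bx)² + By²)) = 19.27318°
λₘ = λ₁ + atan2(By, cos φ₁ + Bx) = 53.96421°

53.964°E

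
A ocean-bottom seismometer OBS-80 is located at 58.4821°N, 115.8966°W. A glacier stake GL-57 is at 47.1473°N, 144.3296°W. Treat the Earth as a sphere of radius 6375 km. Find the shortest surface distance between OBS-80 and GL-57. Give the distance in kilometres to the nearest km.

2264 km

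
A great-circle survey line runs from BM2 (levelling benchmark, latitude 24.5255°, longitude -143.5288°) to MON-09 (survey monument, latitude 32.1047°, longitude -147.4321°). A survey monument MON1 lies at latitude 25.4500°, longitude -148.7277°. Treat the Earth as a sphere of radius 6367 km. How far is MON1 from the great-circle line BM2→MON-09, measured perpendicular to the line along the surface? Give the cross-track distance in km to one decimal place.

δ₁₃ = central angle BM2→MON1 = 0.083806 rad  (haversine)
θ₁₃ = bearing BM2→MON1 = 282.191°,  θ₁₂ = bearing BM2→MON-09 = 336.515°
dₓₜ = R·arcsin(sin δ₁₃ · sin(θ₁₃ − θ₁₂)) = 6367·arcsin(0.08371·sin(-54.324°)) = -433.281 km
|dₓₜ| = 433.281 km

433.3 km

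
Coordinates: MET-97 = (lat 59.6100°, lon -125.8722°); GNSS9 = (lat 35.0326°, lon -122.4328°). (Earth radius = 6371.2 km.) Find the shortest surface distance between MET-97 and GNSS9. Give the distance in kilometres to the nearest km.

Δφ = -24.5774°,  Δλ = 3.4394°
a = sin²(Δφ/2) + cos φ₁ cos φ₂ sin²(Δλ/2) = 0.045673
c = 2·arcsin(√a) = 0.430747 rad = 24.6800°
d = R·c = 6371.2 × 0.430747 = 2744.4 km

2744 km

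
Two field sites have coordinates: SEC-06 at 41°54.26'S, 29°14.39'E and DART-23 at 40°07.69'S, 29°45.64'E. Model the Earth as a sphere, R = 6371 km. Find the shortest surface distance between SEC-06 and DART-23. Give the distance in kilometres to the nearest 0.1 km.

SEC-06: φ = -41.90433°, λ = +29.23983°
DART-23: φ = -40.12817°, λ = +29.76067°
Δφ = 1.7762°,  Δλ = 0.5208°
a = sin²(Δφ/2) + cos φ₁ cos φ₂ sin²(Δλ/2) = 0.000252
c = 2·arcsin(√a) = 0.031749 rad = 1.8191°
d = R·c = 6371 × 0.031749 = 202.3 km

202.3 km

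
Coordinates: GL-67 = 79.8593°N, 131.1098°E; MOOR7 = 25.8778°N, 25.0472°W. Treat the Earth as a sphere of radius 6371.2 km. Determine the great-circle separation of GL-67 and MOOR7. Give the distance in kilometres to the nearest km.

Δφ = -53.9815°,  Δλ = -156.1570°
a = sin²(Δφ/2) + cos φ₁ cos φ₂ sin²(Δλ/2) = 0.357628
c = 2·arcsin(√a) = 1.282058 rad = 73.4565°
d = R·c = 6371.2 × 1.282058 = 8168.2 km

8168 km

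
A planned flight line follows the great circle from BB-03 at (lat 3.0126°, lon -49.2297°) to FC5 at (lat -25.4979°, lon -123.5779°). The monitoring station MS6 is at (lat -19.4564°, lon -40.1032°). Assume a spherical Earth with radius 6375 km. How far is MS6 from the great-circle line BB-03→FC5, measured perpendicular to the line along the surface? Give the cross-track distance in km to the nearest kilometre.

2678 km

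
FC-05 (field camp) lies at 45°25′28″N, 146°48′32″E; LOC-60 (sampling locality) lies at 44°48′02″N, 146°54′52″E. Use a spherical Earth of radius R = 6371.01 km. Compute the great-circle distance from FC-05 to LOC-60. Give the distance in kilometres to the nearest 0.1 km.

FC-05: φ = +45.42444°, λ = +146.80889°
LOC-60: φ = +44.80056°, λ = +146.91444°
Δφ = -0.6239°,  Δλ = 0.1056°
a = sin²(Δφ/2) + cos φ₁ cos φ₂ sin²(Δλ/2) = 0.000030
c = 2·arcsin(√a) = 0.010966 rad = 0.6283°
d = R·c = 6371.01 × 0.010966 = 69.9 km

69.9 km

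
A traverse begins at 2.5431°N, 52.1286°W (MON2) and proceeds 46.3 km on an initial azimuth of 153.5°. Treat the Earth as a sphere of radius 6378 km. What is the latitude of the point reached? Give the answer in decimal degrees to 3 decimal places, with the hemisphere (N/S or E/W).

δ = d/R = 46.3/6378 = 0.007259 rad
φ₂ = arcsin(sin φ₁ cos δ + cos φ₁ sin δ cos θ)
   = arcsin(0.04437·0.99997 + 0.99902·0.00726·-0.89493) = 2.17086°
λ₂ = λ₁ + atan2(sin θ sin δ cos φ₁, cos δ − sin φ₁ sin φ₂) = -51.94288°

2.171°N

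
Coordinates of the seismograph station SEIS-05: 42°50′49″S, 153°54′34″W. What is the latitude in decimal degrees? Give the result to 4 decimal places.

42° + 50′/60 + 49″/3600 = 42 + 0.83333 + 0.01361 = 42.8469°

42.8469°S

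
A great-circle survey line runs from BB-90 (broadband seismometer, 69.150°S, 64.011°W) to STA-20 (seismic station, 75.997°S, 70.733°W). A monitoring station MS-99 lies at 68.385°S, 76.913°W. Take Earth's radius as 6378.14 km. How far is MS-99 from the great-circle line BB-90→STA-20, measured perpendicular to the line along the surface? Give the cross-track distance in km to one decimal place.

518.1 km

δ₁₃ = central angle BB-90→MS-99 = 0.082476 rad  (haversine)
θ₁₃ = bearing BB-90→MS-99 = 273.243°,  θ₁₂ = bearing BB-90→STA-20 = 193.198°
dₓₜ = R·arcsin(sin δ₁₃ · sin(θ₁₃ − θ₁₂)) = 6378.14·arcsin(0.08238·sin(80.045°)) = 518.106 km
|dₓₜ| = 518.106 km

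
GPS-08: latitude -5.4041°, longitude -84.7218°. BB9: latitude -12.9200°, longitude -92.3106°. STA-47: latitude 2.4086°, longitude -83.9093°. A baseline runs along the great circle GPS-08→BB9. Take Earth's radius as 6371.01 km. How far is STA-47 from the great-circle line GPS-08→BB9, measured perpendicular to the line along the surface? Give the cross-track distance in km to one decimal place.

δ₁₃ = central angle GPS-08→STA-47 = 0.137091 rad  (haversine)
θ₁₃ = bearing GPS-08→STA-47 = 5.951°,  θ₁₂ = bearing GPS-08→BB9 = 224.365°
dₓₜ = R·arcsin(sin δ₁₃ · sin(θ₁₃ − θ₁₂)) = 6371.01·arcsin(0.13666·sin(-218.414°)) = 541.640 km
|dₓₜ| = 541.640 km

541.6 km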